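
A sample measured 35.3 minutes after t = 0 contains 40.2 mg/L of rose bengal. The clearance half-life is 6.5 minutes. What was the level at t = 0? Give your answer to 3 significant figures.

1730 mg/L

Number of half-lives elapsed: n = 35.3/6.5 ≈ 5.4308.
A₀ = A × 2^n = 40.2 × 2^5.4308 = 40.2 × 43.134 ≈ 1734 mg/L.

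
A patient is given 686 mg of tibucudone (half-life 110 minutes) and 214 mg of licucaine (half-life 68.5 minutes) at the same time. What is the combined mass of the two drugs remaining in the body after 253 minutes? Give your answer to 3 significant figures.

tibucudone: 686 × (1/2)^(253/110) = 686 × (1/2)^2.3 ≈ 139.3 mg.
licucaine: 214 × (1/2)^(253/68.5) = 214 × (1/2)^3.6934 ≈ 16.542 mg.
Total = 139.3 + 16.542 ≈ 155.84 mg.

156 mg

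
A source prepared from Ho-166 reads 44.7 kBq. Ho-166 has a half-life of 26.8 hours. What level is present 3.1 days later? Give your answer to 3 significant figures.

6.53 kBq

Convert the elapsed time: 3.1 days = 74.4 hours.
Number of half-lives: n = 74.4/26.8 ≈ 2.7761.
Remaining = 44.7 × (1/2)^2.7761 = 44.7 × 0.14598 ≈ 6.5255 kBq.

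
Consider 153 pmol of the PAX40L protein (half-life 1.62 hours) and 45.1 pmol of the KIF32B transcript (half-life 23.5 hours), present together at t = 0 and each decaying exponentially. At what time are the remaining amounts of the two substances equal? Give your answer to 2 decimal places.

Set 153·(1/2)^(t/1.62) = 45.1·(1/2)^(t/23.5).
Taking log₂: log₂(153/45.1) = t·(1/1.62 − 1/23.5).
log₂(3.3925) = 1.7623; 1/1.62 − 1/23.5 = 0.57473.
t = 1.7623 / 0.57473 ≈ 3.0664 hours.

3.07 hours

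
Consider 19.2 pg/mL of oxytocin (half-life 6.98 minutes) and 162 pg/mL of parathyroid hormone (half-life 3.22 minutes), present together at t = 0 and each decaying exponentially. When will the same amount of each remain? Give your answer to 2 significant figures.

Set 19.2·(1/2)^(t/6.98) = 162·(1/2)^(t/3.22).
Taking log₂: log₂(19.2/162) = t·(1/6.98 − 1/3.22).
log₂(0.11852) = -3.0768; 1/6.98 − 1/3.22 = -0.16729.
t = -3.0768 / -0.16729 ≈ 18.392 minutes.

18 minutes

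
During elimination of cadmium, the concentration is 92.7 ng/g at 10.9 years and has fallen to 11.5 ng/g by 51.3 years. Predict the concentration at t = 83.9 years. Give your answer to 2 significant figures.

2.1 ng/g

Over Δt = 51.3 − 10.9 = 40.4 years, the level fell by a factor of 92.7/11.5 ≈ 8.0609.
n = log₂(8.0609) ≈ 3.0109 half-lives, so t½ = 40.4/3.0109 ≈ 13.418 years.
From t = 51.3 to t = 83.9: 11.5 × (1/2)^((83.9−51.3)/13.418) ≈ 2.1346 ng/g.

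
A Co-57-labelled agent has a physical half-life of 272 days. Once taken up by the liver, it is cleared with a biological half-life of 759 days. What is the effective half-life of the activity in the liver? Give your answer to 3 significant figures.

1/t_eff = 1/t_phys + 1/t_biol = 1/272 + 1/759 = 0.004994 per day.
t_eff = 272 × 759 / (272 + 759) ≈ 200.24 days.

200 days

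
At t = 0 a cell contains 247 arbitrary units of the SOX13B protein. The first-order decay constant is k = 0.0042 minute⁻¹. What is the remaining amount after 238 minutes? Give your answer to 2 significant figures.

t½ = ln 2 / k = 0.69315 / 0.0042 ≈ 165.04 minutes.
Number of half-lives: n = 238/165.04 ≈ 1.4421.
Remaining = 247 × (1/2)^1.4421 = 247 × 0.36803 ≈ 90.903 arbitrary units.

91 arbitrary units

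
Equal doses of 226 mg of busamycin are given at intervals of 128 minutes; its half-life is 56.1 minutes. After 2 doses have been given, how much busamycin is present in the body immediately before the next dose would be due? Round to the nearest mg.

56 mg

The 2 doses were given 256, 128 minutes ago.
Total = 226·(1/2)^(256/56.1) + 226·(1/2)^(128/56.1)
      = 9.5593 + 46.48 ≈ 56.039 mg.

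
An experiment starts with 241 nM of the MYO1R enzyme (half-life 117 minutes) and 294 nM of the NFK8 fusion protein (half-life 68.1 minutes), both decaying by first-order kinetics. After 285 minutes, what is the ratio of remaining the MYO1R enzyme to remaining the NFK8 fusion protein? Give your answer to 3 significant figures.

2.76

MYO1R enzyme: 241 × (1/2)^(285/117) = 241 × (1/2)^2.4359 ≈ 44.539 nM.
NFK8 fusion protein: 294 × (1/2)^(285/68.1) = 294 × (1/2)^4.185 ≈ 16.163 nM.
Ratio ≈ 44.539 / 16.163 ≈ 2.7556.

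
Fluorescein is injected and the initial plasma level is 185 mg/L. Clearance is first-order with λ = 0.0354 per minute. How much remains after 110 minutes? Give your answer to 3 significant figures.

3.77 mg/L

t½ = ln 2 / λ = 0.69315 / 0.0354 ≈ 19.58 minutes.
Number of half-lives: n = 110/19.58 ≈ 5.6179.
Remaining = 185 × (1/2)^5.6179 = 185 × 0.020364 ≈ 3.7673 mg/L.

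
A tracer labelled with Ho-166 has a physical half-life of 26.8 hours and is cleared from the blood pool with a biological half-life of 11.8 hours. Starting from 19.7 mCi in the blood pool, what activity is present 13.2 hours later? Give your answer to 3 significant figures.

6.45 mCi

1/t_eff = 1/t_phys + 1/t_biol = 1/26.8 + 1/11.8 = 0.12206 per hour.
t_eff = 26.8 × 11.8 / (26.8 + 11.8) ≈ 8.1927 hours.
Remaining = 19.7 × (1/2)^(13.2/8.1927) = 19.7 × (1/2)^1.6112 ≈ 6.4484 mCi.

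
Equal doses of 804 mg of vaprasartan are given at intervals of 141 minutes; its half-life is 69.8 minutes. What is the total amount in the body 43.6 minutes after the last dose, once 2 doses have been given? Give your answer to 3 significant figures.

650 mg

The 2 doses were given 184.6, 43.6 minutes ago.
Total = 804·(1/2)^(184.6/69.8) + 804·(1/2)^(43.6/69.8)
      = 128.56 + 521.46 ≈ 650.02 mg.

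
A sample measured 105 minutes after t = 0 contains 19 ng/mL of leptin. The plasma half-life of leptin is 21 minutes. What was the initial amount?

Number of half-lives elapsed: n = 105/21 ≈ 5.
A₀ = A × 2^n = 19 × 2^5 = 19 × 32 ≈ 608 ng/mL.

608 ng/mL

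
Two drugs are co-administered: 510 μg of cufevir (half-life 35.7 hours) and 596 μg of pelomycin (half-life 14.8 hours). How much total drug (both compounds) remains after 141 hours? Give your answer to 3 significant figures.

33.8 μg

cufevir: 510 × (1/2)^(141/35.7) = 510 × (1/2)^3.9496 ≈ 33.009 μg.
pelomycin: 596 × (1/2)^(141/14.8) = 596 × (1/2)^9.527 ≈ 0.80784 μg.
Total = 33.009 + 0.80784 ≈ 33.817 μg.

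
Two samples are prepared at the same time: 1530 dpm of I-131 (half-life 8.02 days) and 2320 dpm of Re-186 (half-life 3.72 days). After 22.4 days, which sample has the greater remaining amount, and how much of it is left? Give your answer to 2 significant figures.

I-131: 1530 × (1/2)^2.793 ≈ 220.75 dpm.
Re-186: 2320 × (1/2)^6.0215 ≈ 35.714 dpm.
I-131 has more remaining, at ≈ 220.75 dpm.

I-131, 220 dpm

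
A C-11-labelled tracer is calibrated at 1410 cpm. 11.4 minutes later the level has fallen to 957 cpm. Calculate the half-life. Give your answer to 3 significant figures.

20.4 minutes

A/A₀ = 957/1410 ≈ 0.67872.
n = log₂(1.4734) ≈ 0.5591 half-lives elapsed in 11.4 minutes.
t½ = 11.4/0.5591 ≈ 20.39 minutes.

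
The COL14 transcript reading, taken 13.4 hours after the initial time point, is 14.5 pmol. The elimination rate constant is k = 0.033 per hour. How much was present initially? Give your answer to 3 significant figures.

t½ = ln 2 / k = 0.69315 / 0.033 ≈ 21.004 hours.
Number of half-lives elapsed: n = 13.4/21.004 ≈ 0.63796.
A₀ = A × 2^n = 14.5 × 2^0.63796 = 14.5 × 1.5561 ≈ 22.564 pmol.

22.6 pmol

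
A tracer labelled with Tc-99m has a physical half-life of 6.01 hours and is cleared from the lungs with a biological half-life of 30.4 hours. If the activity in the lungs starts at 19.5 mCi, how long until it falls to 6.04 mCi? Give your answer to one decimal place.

8.5 hours

1/t_eff = 1/t_phys + 1/t_biol = 1/6.01 + 1/30.4 = 0.19928 per hour.
t_eff = 6.01 × 30.4 / (6.01 + 30.4) ≈ 5.018 hours.
n = log₂(19.5/6.04) ≈ 1.6909; t = 1.6909 × 5.018 ≈ 8.4846 hours.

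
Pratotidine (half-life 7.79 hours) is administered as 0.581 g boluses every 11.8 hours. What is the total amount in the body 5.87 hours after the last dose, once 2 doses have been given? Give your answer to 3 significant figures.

0.465 g

The 2 doses were given 17.67, 5.87 hours ago.
Total = 0.581·(1/2)^(17.67/7.79) + 0.581·(1/2)^(5.87/7.79)
      = 0.1206 + 0.34462 ≈ 0.46522 g.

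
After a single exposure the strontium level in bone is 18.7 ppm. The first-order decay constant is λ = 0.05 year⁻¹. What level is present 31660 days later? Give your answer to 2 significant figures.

0.24 ppm

t½ = ln 2 / λ = 0.69315 / 0.05 ≈ 13.863 years.
Convert the elapsed time: 31660 days = 86.7397 years.
Number of half-lives: n = 86.7397/13.863 ≈ 6.2569.
Remaining = 18.7 × (1/2)^6.2569 = 18.7 × 0.013076 ≈ 0.24452 ppm.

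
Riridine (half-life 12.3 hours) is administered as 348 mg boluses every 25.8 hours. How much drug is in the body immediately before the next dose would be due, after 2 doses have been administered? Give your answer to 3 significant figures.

The 2 doses were given 51.6, 25.8 hours ago.
Total = 348·(1/2)^(51.6/12.3) + 348·(1/2)^(25.8/12.3)
      = 18.999 + 81.311 ≈ 100.31 mg.

100 mg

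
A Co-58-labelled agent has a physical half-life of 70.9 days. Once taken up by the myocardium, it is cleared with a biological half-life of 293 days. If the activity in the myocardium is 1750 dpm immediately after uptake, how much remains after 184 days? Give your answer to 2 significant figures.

190 dpm

1/t_eff = 1/t_phys + 1/t_biol = 1/70.9 + 1/293 = 0.017517 per day.
t_eff = 70.9 × 293 / (70.9 + 293) ≈ 57.086 days.
Remaining = 1750 × (1/2)^(184/57.086) = 1750 × (1/2)^3.2232 ≈ 187.4 dpm.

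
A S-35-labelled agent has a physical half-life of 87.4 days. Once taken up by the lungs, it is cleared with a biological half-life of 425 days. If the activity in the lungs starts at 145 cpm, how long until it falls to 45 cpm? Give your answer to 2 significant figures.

120 days

1/t_eff = 1/t_phys + 1/t_biol = 1/87.4 + 1/425 = 0.013795 per day.
t_eff = 87.4 × 425 / (87.4 + 425) ≈ 72.492 days.
n = log₂(145/45) ≈ 1.6881; t = 1.6881 × 72.492 ≈ 122.37 days.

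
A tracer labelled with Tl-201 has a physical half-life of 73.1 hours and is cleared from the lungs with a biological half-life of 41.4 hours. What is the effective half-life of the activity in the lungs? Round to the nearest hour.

26 hours

1/t_eff = 1/t_phys + 1/t_biol = 1/73.1 + 1/41.4 = 0.037834 per hour.
t_eff = 73.1 × 41.4 / (73.1 + 41.4) ≈ 26.431 hours.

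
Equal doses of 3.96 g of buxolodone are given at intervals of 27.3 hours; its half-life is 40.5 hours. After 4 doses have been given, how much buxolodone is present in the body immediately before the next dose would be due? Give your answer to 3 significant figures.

The 4 doses were given 109.2, 81.9, 54.6, 27.3 hours ago.
Total = 3.96·(1/2)^(109.2/40.5) + 3.96·(1/2)^(81.9/40.5) + 3.96·(1/2)^(54.6/40.5) + 3.96·(1/2)^(27.3/40.5)
      = 0.61098 + 0.97487 + 1.5555 + 2.4819 ≈ 5.6232 g.

5.62 g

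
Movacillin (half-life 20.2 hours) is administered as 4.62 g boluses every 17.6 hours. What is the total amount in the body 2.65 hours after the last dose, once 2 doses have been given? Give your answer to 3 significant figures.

The 2 doses were given 20.25, 2.65 hours ago.
Total = 4.62·(1/2)^(20.25/20.2) + 4.62·(1/2)^(2.65/20.2)
      = 2.306 + 4.2184 ≈ 6.5245 g.

6.52 g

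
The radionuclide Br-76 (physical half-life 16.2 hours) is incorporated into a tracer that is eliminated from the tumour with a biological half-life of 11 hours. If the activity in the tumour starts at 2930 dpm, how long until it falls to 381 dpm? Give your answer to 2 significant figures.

19 hours

1/t_eff = 1/t_phys + 1/t_biol = 1/16.2 + 1/11 = 0.15264 per hour.
t_eff = 16.2 × 11 / (16.2 + 11) ≈ 6.5515 hours.
n = log₂(2930/381) ≈ 2.943; t = 2.943 × 6.5515 ≈ 19.281 hours.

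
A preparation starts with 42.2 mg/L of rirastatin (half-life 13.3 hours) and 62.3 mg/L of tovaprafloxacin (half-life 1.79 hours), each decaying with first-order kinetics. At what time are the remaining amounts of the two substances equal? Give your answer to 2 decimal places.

1.16 hours

Set 42.2·(1/2)^(t/13.3) = 62.3·(1/2)^(t/1.79).
Taking log₂: log₂(42.2/62.3) = t·(1/13.3 − 1/1.79).
log₂(0.67737) = -0.56199; 1/13.3 − 1/1.79 = -0.48347.
t = -0.56199 / -0.48347 ≈ 1.1624 hours.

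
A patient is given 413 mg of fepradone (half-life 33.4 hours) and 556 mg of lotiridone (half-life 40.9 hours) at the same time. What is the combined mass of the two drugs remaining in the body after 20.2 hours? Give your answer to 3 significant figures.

666 mg

fepradone: 413 × (1/2)^(20.2/33.4) = 413 × (1/2)^0.60479 ≈ 271.58 mg.
lotiridone: 556 × (1/2)^(20.2/40.9) = 556 × (1/2)^0.49389 ≈ 394.82 mg.
Total = 271.58 + 394.82 ≈ 666.4 mg.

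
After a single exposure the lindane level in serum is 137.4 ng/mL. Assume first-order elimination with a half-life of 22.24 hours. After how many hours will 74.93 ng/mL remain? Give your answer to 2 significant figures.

19 hours

Fraction remaining = 74.93/137.4 ≈ 0.54534.
n = log₂(137.4/74.93) = ln(1.8337)/ln 2 ≈ 0.87477 half-lives.
t = n × t½ = 0.87477 × 22.24 ≈ 19.455 hours.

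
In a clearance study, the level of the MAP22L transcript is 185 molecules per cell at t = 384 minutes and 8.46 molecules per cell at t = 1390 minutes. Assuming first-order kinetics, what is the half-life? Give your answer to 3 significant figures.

Over Δt = 1390 − 384 = 1006 minutes, the level fell by a factor of 185/8.46 ≈ 21.868.
n = log₂(21.868) ≈ 4.4507 half-lives, so t½ = 1006/4.4507 ≈ 226.03 minutes.

226 minutes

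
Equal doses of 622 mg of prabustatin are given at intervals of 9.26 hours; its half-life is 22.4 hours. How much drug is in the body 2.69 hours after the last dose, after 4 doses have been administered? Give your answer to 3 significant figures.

1570 mg

The 4 doses were given 30.47, 21.21, 11.95, 2.69 hours ago.
Total = 622·(1/2)^(30.47/22.4) + 622·(1/2)^(21.21/22.4) + 622·(1/2)^(11.95/22.4) + 622·(1/2)^(2.69/22.4)
      = 242.28 + 322.67 + 429.73 + 572.32 ≈ 1567 mg.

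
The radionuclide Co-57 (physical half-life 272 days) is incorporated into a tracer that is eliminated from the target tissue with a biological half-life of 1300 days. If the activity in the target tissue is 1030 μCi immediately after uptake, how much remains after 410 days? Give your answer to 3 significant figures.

1/t_eff = 1/t_phys + 1/t_biol = 1/272 + 1/1300 = 0.0044457 per day.
t_eff = 272 × 1300 / (272 + 1300) ≈ 224.94 days.
Remaining = 1030 × (1/2)^(410/224.94) = 1030 × (1/2)^1.8227 ≈ 291.16 μCi.

291 μCi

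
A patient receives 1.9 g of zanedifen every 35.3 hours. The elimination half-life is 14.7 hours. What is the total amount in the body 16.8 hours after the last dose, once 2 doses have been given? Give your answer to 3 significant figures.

The 2 doses were given 52.1, 16.8 hours ago.
Total = 1.9·(1/2)^(52.1/14.7) + 1.9·(1/2)^(16.8/14.7)
      = 0.16287 + 0.86044 ≈ 1.0233 g.

1.02 g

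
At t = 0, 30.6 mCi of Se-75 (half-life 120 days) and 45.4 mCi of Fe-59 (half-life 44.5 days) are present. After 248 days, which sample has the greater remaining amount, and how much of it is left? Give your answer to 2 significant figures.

Se-75, 7.3 mCi

Se-75: 30.6 × (1/2)^2.0667 ≈ 7.3045 mCi.
Fe-59: 45.4 × (1/2)^5.573 ≈ 0.95369 mCi.
Se-75 has more remaining, at ≈ 7.3045 mCi.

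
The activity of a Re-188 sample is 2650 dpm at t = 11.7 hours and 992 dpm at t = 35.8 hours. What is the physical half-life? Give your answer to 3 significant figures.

Over Δt = 35.8 − 11.7 = 24.1 hours, the level fell by a factor of 2650/992 ≈ 2.6714.
n = log₂(2.6714) ≈ 1.4176 half-lives, so t½ = 24.1/1.4176 ≈ 17.001 hours.

17.0 hours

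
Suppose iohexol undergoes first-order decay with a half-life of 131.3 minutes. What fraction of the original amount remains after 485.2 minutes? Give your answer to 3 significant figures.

n = 485.2/131.3 ≈ 3.6954 half-lives.
Fraction remaining = (1/2)^3.6954 ≈ 0.077195.

0.0772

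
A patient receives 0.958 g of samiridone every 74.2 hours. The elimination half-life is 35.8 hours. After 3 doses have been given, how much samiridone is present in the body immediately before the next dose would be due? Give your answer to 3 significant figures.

The 3 doses were given 222.6, 148.4, 74.2 hours ago.
Total = 0.958·(1/2)^(222.6/35.8) + 0.958·(1/2)^(148.4/35.8) + 0.958·(1/2)^(74.2/35.8)
      = 0.012871 + 0.05414 + 0.22774 ≈ 0.29475 g.

0.295 g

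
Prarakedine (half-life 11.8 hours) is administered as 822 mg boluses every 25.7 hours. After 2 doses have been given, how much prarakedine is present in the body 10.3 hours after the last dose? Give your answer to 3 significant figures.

548 mg

The 2 doses were given 36, 10.3 hours ago.
Total = 822·(1/2)^(36/11.8) + 822·(1/2)^(10.3/11.8)
      = 99.192 + 448.86 ≈ 548.05 mg.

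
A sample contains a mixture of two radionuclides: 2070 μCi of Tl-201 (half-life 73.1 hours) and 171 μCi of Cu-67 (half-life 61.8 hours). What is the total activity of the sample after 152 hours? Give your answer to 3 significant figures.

521 μCi

Tl-201: 2070 × (1/2)^(152/73.1) = 2070 × (1/2)^2.0793 ≈ 489.81 μCi.
Cu-67: 171 × (1/2)^(152/61.8) = 171 × (1/2)^2.4595 ≈ 31.088 μCi.
Total = 489.81 + 31.088 ≈ 520.9 μCi.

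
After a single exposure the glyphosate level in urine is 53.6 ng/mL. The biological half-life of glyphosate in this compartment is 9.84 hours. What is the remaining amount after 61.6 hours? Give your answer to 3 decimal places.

0.699 ng/mL

Number of half-lives: n = 61.6/9.84 ≈ 6.2602.
Remaining = 53.6 × (1/2)^6.2602 = 53.6 × 0.013047 ≈ 0.69931 ng/mL.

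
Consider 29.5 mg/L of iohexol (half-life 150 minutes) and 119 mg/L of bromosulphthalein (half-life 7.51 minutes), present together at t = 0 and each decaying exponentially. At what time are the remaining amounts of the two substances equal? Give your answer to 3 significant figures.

Set 29.5·(1/2)^(t/150) = 119·(1/2)^(t/7.51).
Taking log₂: log₂(29.5/119) = t·(1/150 − 1/7.51).
log₂(0.2479) = -2.0122; 1/150 − 1/7.51 = -0.12649.
t = -2.0122 / -0.12649 ≈ 15.908 minutes.

15.9 minutes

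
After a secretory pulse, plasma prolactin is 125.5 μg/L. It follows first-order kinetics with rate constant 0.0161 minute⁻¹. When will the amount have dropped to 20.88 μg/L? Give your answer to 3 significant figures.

t½ = ln 2 / k = 0.69315 / 0.0161 ≈ 43.053 minutes.
Fraction remaining = 20.88/125.5 ≈ 0.16637.
n = log₂(125.5/20.88) = ln(6.0105)/ln 2 ≈ 2.5875 half-lives.
t = n × t½ = 2.5875 × 43.053 ≈ 111.4 minutes.

111 minutes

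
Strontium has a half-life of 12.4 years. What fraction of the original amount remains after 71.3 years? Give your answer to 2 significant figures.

0.019

n = 71.3/12.4 ≈ 5.75 half-lives.
Fraction remaining = (1/2)^5.75 ≈ 0.018581.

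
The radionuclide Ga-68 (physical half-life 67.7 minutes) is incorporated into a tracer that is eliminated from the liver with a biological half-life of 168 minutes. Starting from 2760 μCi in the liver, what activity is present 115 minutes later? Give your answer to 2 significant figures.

1/t_eff = 1/t_phys + 1/t_biol = 1/67.7 + 1/168 = 0.020723 per minute.
t_eff = 67.7 × 168 / (67.7 + 168) ≈ 48.255 minutes.
Remaining = 2760 × (1/2)^(115/48.255) = 2760 × (1/2)^2.3832 ≈ 529.05 μCi.

530 μCi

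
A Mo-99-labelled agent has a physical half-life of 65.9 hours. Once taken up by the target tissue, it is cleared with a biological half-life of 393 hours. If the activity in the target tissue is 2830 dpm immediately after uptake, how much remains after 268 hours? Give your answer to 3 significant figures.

105 dpm

1/t_eff = 1/t_phys + 1/t_biol = 1/65.9 + 1/393 = 0.017719 per hour.
t_eff = 65.9 × 393 / (65.9 + 393) ≈ 56.436 hours.
Remaining = 2830 × (1/2)^(268/56.436) = 2830 × (1/2)^4.7487 ≈ 105.27 dpm.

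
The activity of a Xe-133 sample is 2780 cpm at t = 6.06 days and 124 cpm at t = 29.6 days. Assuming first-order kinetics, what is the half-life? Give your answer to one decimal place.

Over Δt = 29.6 − 6.06 = 23.54 days, the level fell by a factor of 2780/124 ≈ 22.419.
n = log₂(22.419) ≈ 4.4867 half-lives, so t½ = 23.54/4.4867 ≈ 5.2466 days.

5.2 days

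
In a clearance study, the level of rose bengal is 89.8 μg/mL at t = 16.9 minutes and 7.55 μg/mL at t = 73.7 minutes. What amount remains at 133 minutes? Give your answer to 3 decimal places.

Over Δt = 73.7 − 16.9 = 56.8 minutes, the level fell by a factor of 89.8/7.55 ≈ 11.894.
n = log₂(11.894) ≈ 3.5722 half-lives, so t½ = 56.8/3.5722 ≈ 15.901 minutes.
From t = 73.7 to t = 133: 7.55 × (1/2)^((133−73.7)/15.901) ≈ 0.56923 μg/mL.

0.569 μg/mL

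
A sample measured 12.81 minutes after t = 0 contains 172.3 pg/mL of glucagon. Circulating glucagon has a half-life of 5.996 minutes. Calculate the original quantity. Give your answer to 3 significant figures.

Number of half-lives elapsed: n = 12.81/5.996 ≈ 2.1364.
A₀ = A × 2^n = 172.3 × 2^2.1364 = 172.3 × 4.3967 ≈ 757.55 pg/mL.

758 pg/mL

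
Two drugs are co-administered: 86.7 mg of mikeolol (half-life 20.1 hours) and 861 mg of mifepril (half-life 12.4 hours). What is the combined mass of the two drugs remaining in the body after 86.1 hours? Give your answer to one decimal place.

11.4 mg

mikeolol: 86.7 × (1/2)^(86.1/20.1) = 86.7 × (1/2)^4.2836 ≈ 4.4518 mg.
mifepril: 861 × (1/2)^(86.1/12.4) = 861 × (1/2)^6.9435 ≈ 6.995 mg.
Total = 4.4518 + 6.995 ≈ 11.447 mg.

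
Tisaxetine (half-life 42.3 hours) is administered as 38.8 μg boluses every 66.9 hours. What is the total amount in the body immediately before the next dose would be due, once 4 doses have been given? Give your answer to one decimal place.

The 4 doses were given 267.6, 200.7, 133.8, 66.9 hours ago.
Total = 38.8·(1/2)^(267.6/42.3) + 38.8·(1/2)^(200.7/42.3) + 38.8·(1/2)^(133.8/42.3) + 38.8·(1/2)^(66.9/42.3)
      = 0.48355 + 1.4472 + 4.3315 + 12.964 ≈ 19.226 μg.

19.2 μg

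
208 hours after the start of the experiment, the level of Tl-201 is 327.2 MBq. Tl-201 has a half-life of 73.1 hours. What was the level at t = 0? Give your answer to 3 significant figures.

Number of half-lives elapsed: n = 208/73.1 ≈ 2.8454.
A₀ = A × 2^n = 327.2 × 2^2.8454 = 327.2 × 7.1871 ≈ 2351.6 MBq.

2350 MBq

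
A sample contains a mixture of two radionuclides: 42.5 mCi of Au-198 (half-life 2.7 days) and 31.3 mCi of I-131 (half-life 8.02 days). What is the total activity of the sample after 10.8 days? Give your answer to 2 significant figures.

Au-198: 42.5 × (1/2)^(10.8/2.7) = 42.5 × (1/2)^4 ≈ 2.6562 mCi.
I-131: 31.3 × (1/2)^(10.8/8.02) = 31.3 × (1/2)^1.3466 ≈ 12.307 mCi.
Total = 2.6562 + 12.307 ≈ 14.964 mCi.

15 mCi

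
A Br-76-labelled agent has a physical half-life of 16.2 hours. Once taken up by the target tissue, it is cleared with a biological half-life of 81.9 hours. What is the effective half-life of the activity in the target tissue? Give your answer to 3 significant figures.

1/t_eff = 1/t_phys + 1/t_biol = 1/16.2 + 1/81.9 = 0.073938 per hour.
t_eff = 16.2 × 81.9 / (16.2 + 81.9) ≈ 13.525 hours.

13.5 hours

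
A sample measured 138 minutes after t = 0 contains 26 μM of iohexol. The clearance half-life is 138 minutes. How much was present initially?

Number of half-lives elapsed: n = 138/138 ≈ 1.
A₀ = A × 2^n = 26 × 2^1 = 26 × 2 ≈ 52 μM.

52 μM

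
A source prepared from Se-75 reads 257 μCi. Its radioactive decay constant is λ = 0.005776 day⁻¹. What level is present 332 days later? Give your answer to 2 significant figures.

t½ = ln 2 / λ = 0.69315 / 0.005776 ≈ 120 days.
Number of half-lives: n = 332/120 ≈ 2.7666.
Remaining = 257 × (1/2)^2.7666 = 257 × 0.14695 ≈ 37.767 μCi.

38 μCi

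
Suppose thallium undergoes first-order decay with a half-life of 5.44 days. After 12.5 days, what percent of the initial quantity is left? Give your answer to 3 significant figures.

20.3%

n = 12.5/5.44 ≈ 2.2978 half-lives.
Fraction remaining = (1/2)^2.2978 ≈ 0.20337, i.e. 20.337%.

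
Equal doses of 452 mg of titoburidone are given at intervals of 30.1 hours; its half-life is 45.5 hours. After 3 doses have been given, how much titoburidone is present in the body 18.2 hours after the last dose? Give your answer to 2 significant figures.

700 mg

The 3 doses were given 78.4, 48.3, 18.2 hours ago.
Total = 452·(1/2)^(78.4/45.5) + 452·(1/2)^(48.3/45.5) + 452·(1/2)^(18.2/45.5)
      = 136.91 + 216.56 + 342.55 ≈ 696.03 mg.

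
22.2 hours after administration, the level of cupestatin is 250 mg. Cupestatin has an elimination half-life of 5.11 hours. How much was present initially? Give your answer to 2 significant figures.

Number of half-lives elapsed: n = 22.2/5.11 ≈ 4.3444.
A₀ = A × 2^n = 250 × 2^4.3444 = 250 × 20.314 ≈ 5078.6 mg.

5100 mg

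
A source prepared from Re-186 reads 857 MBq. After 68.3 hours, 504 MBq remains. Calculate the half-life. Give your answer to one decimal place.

A/A₀ = 504/857 ≈ 0.5881.
n = log₂(1.7004) ≈ 0.76587 half-lives elapsed in 68.3 hours.
t½ = 68.3/0.76587 ≈ 89.179 hours.

89.2 hours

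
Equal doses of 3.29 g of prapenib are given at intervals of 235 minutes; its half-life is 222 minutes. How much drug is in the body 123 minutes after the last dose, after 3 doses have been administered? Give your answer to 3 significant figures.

The 3 doses were given 593, 358, 123 minutes ago.
Total = 3.29·(1/2)^(593/222) + 3.29·(1/2)^(358/222) + 3.29·(1/2)^(123/222)
      = 0.51653 + 1.0758 + 2.2408 ≈ 3.8332 g.

3.83 g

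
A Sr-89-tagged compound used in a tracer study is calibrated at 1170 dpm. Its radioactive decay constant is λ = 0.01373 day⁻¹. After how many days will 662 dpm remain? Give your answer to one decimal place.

41.5 days

t½ = ln 2 / λ = 0.69315 / 0.01373 ≈ 50.484 days.
Fraction remaining = 662/1170 ≈ 0.56581.
n = log₂(1170/662) = ln(1.7674)/ln 2 ≈ 0.82161 half-lives.
t = n × t½ = 0.82161 × 50.484 ≈ 41.478 days.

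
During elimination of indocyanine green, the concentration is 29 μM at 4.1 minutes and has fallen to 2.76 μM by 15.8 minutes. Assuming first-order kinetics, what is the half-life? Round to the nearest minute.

3 minutes

Over Δt = 15.8 − 4.1 = 11.7 minutes, the level fell by a factor of 29/2.76 ≈ 10.507.
n = log₂(10.507) ≈ 3.3933 half-lives, so t½ = 11.7/3.3933 ≈ 3.448 minutes.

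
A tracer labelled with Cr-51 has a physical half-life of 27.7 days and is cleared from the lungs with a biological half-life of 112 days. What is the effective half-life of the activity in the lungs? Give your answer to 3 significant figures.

22.2 days

1/t_eff = 1/t_phys + 1/t_biol = 1/27.7 + 1/112 = 0.04503 per day.
t_eff = 27.7 × 112 / (27.7 + 112) ≈ 22.208 days.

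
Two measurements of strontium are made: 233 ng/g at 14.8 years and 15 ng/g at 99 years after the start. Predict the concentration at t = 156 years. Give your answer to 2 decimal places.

2.34 ng/g

Over Δt = 99 − 14.8 = 84.2 years, the level fell by a factor of 233/15 ≈ 15.533.
n = log₂(15.533) ≈ 3.9573 half-lives, so t½ = 84.2/3.9573 ≈ 21.277 years.
From t = 99 to t = 156: 15 × (1/2)^((156−99)/21.277) ≈ 2.3424 ng/g.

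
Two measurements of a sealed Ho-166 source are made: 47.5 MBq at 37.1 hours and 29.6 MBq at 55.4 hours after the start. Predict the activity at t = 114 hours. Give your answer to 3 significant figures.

6.51 MBq

Over Δt = 55.4 − 37.1 = 18.3 hours, the level fell by a factor of 47.5/29.6 ≈ 1.6047.
n = log₂(1.6047) ≈ 0.68233 half-lives, so t½ = 18.3/0.68233 ≈ 26.82 hours.
From t = 55.4 to t = 114: 29.6 × (1/2)^((114−55.4)/26.82) ≈ 6.5096 MBq.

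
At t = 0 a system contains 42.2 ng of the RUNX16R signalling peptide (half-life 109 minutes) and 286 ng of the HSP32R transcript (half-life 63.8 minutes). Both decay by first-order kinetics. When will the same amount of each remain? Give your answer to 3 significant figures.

Set 42.2·(1/2)^(t/109) = 286·(1/2)^(t/63.8).
Taking log₂: log₂(42.2/286) = t·(1/109 − 1/63.8).
log₂(0.14755) = -2.7607; 1/109 − 1/63.8 = -0.0064997.
t = -2.7607 / -0.0064997 ≈ 424.74 minutes.

425 minutes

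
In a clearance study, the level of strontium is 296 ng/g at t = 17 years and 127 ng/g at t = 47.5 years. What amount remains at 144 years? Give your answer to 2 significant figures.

Over Δt = 47.5 − 17 = 30.5 years, the level fell by a factor of 296/127 ≈ 2.3307.
n = log₂(2.3307) ≈ 1.2208 half-lives, so t½ = 30.5/1.2208 ≈ 24.984 years.
From t = 47.5 to t = 144: 127 × (1/2)^((144−47.5)/24.984) ≈ 8.7316 ng/g.

8.7 ng/g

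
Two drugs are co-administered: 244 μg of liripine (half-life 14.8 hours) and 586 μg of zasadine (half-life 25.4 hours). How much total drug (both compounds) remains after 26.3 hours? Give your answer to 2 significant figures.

360 μg

liripine: 244 × (1/2)^(26.3/14.8) = 244 × (1/2)^1.777 ≈ 71.195 μg.
zasadine: 586 × (1/2)^(26.3/25.4) = 586 × (1/2)^1.0354 ≈ 285.89 μg.
Total = 71.195 + 285.89 ≈ 357.09 μg.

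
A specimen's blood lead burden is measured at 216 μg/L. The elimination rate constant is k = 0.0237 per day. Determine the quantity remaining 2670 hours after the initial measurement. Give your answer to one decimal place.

t½ = ln 2 / k = 0.69315 / 0.0237 ≈ 29.247 days.
Convert the elapsed time: 2670 hours = 111.25 days.
Number of half-lives: n = 111.25/29.247 ≈ 3.8038.
Remaining = 216 × (1/2)^3.8038 = 216 × 0.071603 ≈ 15.466 μg/L.

15.5 μg/L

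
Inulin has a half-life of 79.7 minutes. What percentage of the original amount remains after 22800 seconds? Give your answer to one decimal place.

3.7%

22800 seconds = 380 minutes.
n = 380/79.7 ≈ 4.7679 half-lives.
Fraction remaining = (1/2)^4.7679 ≈ 0.036705, i.e. 3.6705%.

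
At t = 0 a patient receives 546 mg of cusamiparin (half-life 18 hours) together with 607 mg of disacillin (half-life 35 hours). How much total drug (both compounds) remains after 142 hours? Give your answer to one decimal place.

38.8 mg

cusamiparin: 546 × (1/2)^(142/18) = 546 × (1/2)^7.8889 ≈ 2.3036 mg.
disacillin: 607 × (1/2)^(142/35) = 607 × (1/2)^4.0571 ≈ 36.464 mg.
Total = 2.3036 + 36.464 ≈ 38.768 mg.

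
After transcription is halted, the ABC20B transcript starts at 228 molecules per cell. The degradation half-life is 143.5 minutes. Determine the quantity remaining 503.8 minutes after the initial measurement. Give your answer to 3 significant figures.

Number of half-lives: n = 503.8/143.5 ≈ 3.5108.
Remaining = 228 × (1/2)^3.5108 = 228 × 0.087729 ≈ 20.002 molecules per cell.

20.0 molecules per cell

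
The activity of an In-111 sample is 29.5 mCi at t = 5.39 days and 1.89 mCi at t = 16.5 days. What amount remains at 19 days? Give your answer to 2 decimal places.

1.02 mCi

Over Δt = 16.5 − 5.39 = 11.11 days, the level fell by a factor of 29.5/1.89 ≈ 15.608.
n = log₂(15.608) ≈ 3.9643 half-lives, so t½ = 11.11/3.9643 ≈ 2.8025 days.
From t = 16.5 to t = 19: 1.89 × (1/2)^((19−16.5)/2.8025) ≈ 1.0184 mCi.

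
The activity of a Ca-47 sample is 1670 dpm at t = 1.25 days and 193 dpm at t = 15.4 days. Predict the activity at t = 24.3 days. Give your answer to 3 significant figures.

Over Δt = 15.4 − 1.25 = 14.15 days, the level fell by a factor of 1670/193 ≈ 8.6528.
n = log₂(8.6528) ≈ 3.1132 half-lives, so t½ = 14.15/3.1132 ≈ 4.5452 days.
From t = 15.4 to t = 24.3: 193 × (1/2)^((24.3−15.4)/4.5452) ≈ 49.672 dpm.

49.7 dpm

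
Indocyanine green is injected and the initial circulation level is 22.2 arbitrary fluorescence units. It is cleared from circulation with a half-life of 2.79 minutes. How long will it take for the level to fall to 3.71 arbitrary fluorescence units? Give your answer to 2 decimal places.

7.20 minutes

Fraction remaining = 3.71/22.2 ≈ 0.16712.
n = log₂(22.2/3.71) = ln(5.9838)/ln 2 ≈ 2.5811 half-lives.
t = n × t½ = 2.5811 × 2.79 ≈ 7.2012 minutes.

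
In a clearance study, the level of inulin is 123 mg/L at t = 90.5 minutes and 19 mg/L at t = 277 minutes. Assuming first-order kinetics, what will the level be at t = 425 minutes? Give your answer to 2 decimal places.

Over Δt = 277 − 90.5 = 186.5 minutes, the level fell by a factor of 123/19 ≈ 6.4737.
n = log₂(6.4737) ≈ 2.6946 half-lives, so t½ = 186.5/2.6946 ≈ 69.213 minutes.
From t = 277 to t = 425: 19 × (1/2)^((425−277)/69.213) ≈ 4.3157 mg/L.

4.32 mg/L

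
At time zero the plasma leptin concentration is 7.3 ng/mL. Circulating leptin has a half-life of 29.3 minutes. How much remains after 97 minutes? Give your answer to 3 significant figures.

0.736 ng/mL

Number of half-lives: n = 97/29.3 ≈ 3.3106.
Remaining = 7.3 × (1/2)^3.3106 = 7.3 × 0.10079 ≈ 0.73576 ng/mL.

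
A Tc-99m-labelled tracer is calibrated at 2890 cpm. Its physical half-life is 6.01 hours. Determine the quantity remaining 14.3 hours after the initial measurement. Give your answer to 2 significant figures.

560 cpm

Number of half-lives: n = 14.3/6.01 ≈ 2.3794.
Remaining = 2890 × (1/2)^2.3794 = 2890 × 0.19219 ≈ 555.44 cpm.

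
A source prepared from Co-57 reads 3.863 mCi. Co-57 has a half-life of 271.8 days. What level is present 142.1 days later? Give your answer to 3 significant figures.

2.69 mCi

Number of half-lives: n = 142.1/271.8 ≈ 0.52281.
Remaining = 3.863 × (1/2)^0.52281 = 3.863 × 0.69601 ≈ 2.6887 mCi.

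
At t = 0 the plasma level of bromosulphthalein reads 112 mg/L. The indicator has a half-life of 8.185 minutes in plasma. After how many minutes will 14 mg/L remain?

14/112 = 1/8, so 3 half-lives have elapsed.
t = 3 × 8.185 = 24.555 minutes.

24.555 minutes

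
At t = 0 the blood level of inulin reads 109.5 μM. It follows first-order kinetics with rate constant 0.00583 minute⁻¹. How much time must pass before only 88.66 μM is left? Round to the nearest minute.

t½ = ln 2 / k = 0.69315 / 0.00583 ≈ 118.89 minutes.
Fraction remaining = 88.66/109.5 ≈ 0.80968.
n = log₂(109.5/88.66) = ln(1.2351)/ln 2 ≈ 0.30458 half-lives.
t = n × t½ = 0.30458 × 118.89 ≈ 36.212 minutes.

36 minutes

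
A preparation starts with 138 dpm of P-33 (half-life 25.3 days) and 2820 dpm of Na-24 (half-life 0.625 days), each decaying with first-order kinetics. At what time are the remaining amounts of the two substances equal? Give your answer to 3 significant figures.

Set 138·(1/2)^(t/25.3) = 2820·(1/2)^(t/0.625).
Taking log₂: log₂(138/2820) = t·(1/25.3 − 1/0.625).
log₂(0.048936) = -4.353; 1/25.3 − 1/0.625 = -1.5605.
t = -4.353 / -1.5605 ≈ 2.7895 days.

2.79 days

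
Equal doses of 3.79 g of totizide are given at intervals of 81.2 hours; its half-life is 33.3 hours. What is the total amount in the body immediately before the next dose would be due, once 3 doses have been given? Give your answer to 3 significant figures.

0.852 g

The 3 doses were given 243.6, 162.4, 81.2 hours ago.
Total = 3.79·(1/2)^(243.6/33.3) + 3.79·(1/2)^(162.4/33.3) + 3.79·(1/2)^(81.2/33.3)
      = 0.023796 + 0.12899 + 0.69919 ≈ 0.85198 g.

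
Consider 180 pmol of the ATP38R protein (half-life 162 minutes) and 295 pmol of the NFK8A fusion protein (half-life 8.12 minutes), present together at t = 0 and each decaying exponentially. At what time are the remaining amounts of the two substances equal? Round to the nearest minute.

Set 180·(1/2)^(t/162) = 295·(1/2)^(t/8.12).
Taking log₂: log₂(180/295) = t·(1/162 − 1/8.12).
log₂(0.61017) = -0.71272; 1/162 − 1/8.12 = -0.11698.
t = -0.71272 / -0.11698 ≈ 6.0927 minutes.

6 minutes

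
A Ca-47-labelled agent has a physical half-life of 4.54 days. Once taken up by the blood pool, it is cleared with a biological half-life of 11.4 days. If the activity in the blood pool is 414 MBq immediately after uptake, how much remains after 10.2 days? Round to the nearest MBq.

47 MBq

1/t_eff = 1/t_phys + 1/t_biol = 1/4.54 + 1/11.4 = 0.30798 per day.
t_eff = 4.54 × 11.4 / (4.54 + 11.4) ≈ 3.2469 days.
Remaining = 414 × (1/2)^(10.2/3.2469) = 414 × (1/2)^3.1414 ≈ 46.917 MBq.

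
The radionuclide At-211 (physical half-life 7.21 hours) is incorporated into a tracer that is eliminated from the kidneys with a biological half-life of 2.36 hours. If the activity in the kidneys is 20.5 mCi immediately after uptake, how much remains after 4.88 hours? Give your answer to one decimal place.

3.1 mCi

1/t_eff = 1/t_phys + 1/t_biol = 1/7.21 + 1/2.36 = 0.56243 per hour.
t_eff = 7.21 × 2.36 / (7.21 + 2.36) ≈ 1.778 hours.
Remaining = 20.5 × (1/2)^(4.88/1.778) = 20.5 × (1/2)^2.7446 ≈ 3.0587 mCi.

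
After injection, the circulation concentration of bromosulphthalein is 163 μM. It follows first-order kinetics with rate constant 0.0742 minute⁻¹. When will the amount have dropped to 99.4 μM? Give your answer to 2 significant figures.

6.7 minutes

t½ = ln 2 / k = 0.69315 / 0.0742 ≈ 9.3416 minutes.
Fraction remaining = 99.4/163 ≈ 0.60982.
n = log₂(163/99.4) = ln(1.6398)/ln 2 ≈ 0.71355 half-lives.
t = n × t½ = 0.71355 × 9.3416 ≈ 6.6657 minutes.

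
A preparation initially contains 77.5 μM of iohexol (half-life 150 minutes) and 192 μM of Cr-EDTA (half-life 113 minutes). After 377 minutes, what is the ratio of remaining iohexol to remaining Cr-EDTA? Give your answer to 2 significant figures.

0.71

iohexol: 77.5 × (1/2)^(377/150) = 77.5 × (1/2)^2.5133 ≈ 13.574 μM.
Cr-EDTA: 192 × (1/2)^(377/113) = 192 × (1/2)^3.3363 ≈ 19.01 μM.
Ratio ≈ 13.574 / 19.01 ≈ 0.71406.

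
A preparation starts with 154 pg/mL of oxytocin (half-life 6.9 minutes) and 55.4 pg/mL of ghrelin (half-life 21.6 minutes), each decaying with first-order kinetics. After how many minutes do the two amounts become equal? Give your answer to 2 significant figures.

Set 154·(1/2)^(t/6.9) = 55.4·(1/2)^(t/21.6).
Taking log₂: log₂(154/55.4) = t·(1/6.9 − 1/21.6).
log₂(2.7798) = 1.475; 1/6.9 − 1/21.6 = 0.098631.
t = 1.475 / 0.098631 ≈ 14.954 minutes.

15 minutes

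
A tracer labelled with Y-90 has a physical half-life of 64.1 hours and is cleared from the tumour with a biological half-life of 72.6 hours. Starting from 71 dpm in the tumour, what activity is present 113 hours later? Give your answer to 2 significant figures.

7.1 dpm

1/t_eff = 1/t_phys + 1/t_biol = 1/64.1 + 1/72.6 = 0.029375 per hour.
t_eff = 64.1 × 72.6 / (64.1 + 72.6) ≈ 34.043 hours.
Remaining = 71 × (1/2)^(113/34.043) = 71 × (1/2)^3.3193 ≈ 7.1127 dpm.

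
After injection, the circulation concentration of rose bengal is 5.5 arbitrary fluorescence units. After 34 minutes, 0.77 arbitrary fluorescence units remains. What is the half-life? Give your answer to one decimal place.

12.0 minutes

A/A₀ = 0.77/5.5 ≈ 0.14.
n = log₂(7.1429) ≈ 2.8365 half-lives elapsed in 34 minutes.
t½ = 34/2.8365 ≈ 11.987 minutes.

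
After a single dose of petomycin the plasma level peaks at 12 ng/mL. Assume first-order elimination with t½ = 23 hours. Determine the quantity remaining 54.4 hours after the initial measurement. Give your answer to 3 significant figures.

Number of half-lives: n = 54.4/23 ≈ 2.3652.
Remaining = 12 × (1/2)^2.3652 = 12 × 0.19409 ≈ 2.3291 ng/mL.

2.33 ng/mL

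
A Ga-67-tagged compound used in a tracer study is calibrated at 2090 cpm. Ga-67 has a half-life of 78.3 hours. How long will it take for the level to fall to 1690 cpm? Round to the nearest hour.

Fraction remaining = 1690/2090 ≈ 0.80861.
n = log₂(2090/1690) = ln(1.2367)/ln 2 ≈ 0.30648 half-lives.
t = n × t½ = 0.30648 × 78.3 ≈ 23.997 hours.

24 hours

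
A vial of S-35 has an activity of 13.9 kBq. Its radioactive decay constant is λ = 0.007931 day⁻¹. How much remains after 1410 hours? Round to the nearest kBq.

9 kBq

t½ = ln 2 / λ = 0.69315 / 0.007931 ≈ 87.397 days.
Convert the elapsed time: 1410 hours = 58.75 days.
Number of half-lives: n = 58.75/87.397 ≈ 0.67222.
Remaining = 13.9 × (1/2)^0.67222 = 13.9 × 0.62754 ≈ 8.7228 kBq.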